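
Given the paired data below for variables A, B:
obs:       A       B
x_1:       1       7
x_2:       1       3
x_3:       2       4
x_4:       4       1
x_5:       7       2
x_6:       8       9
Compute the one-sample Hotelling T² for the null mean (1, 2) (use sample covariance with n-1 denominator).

Step 1 — sample mean vector:
  mean(A) = (1 + 1 + 2 + 4 + 7 + 8) / 6 = 23/6 = 3.8333
  mean(B) = (7 + 3 + 4 + 1 + 2 + 9) / 6 = 26/6 = 4.3333
  x̄ = (3.8333, 4.3333),  deviation x̄ - mu_0 = (3.8333, 4.3333) - (1, 2) = (2.8333, 2.3333).

Step 2 — sample covariance matrix, S[i,j] = (1/(n-1)) · Σ_k (x_{k,i} - mean_i) · (x_{k,j} - mean_j), divisor n-1 = 5:
  S[A,A] = ((-2.8333)·(-2.8333) + (-2.8333)·(-2.8333) + (-1.8333)·(-1.8333) + (0.1667)·(0.1667) + (3.1667)·(3.1667) + (4.1667)·(4.1667)) / 5 = 46.8333/5 = 9.3667
  S[A,B] = ((-2.8333)·(2.6667) + (-2.8333)·(-1.3333) + (-1.8333)·(-0.3333) + (0.1667)·(-3.3333) + (3.1667)·(-2.3333) + (4.1667)·(4.6667)) / 5 = 8.3333/5 = 1.6667
  S[B,B] = ((2.6667)·(2.6667) + (-1.3333)·(-1.3333) + (-0.3333)·(-0.3333) + (-3.3333)·(-3.3333) + (-2.3333)·(-2.3333) + (4.6667)·(4.6667)) / 5 = 47.3333/5 = 9.4667
  S = [[9.3667, 1.6667],
 [1.6667, 9.4667]].

Step 3 — invert S. det(S) = 9.3667·9.4667 - (1.6667)² = 85.8933.
  S^{-1} = (1/det) · [[d, -b], [-b, a]] = [[0.1102, -0.0194],
 [-0.0194, 0.109]].

Step 4 — quadratic form (x̄ - mu_0)^T · S^{-1} · (x̄ - mu_0):
  S^{-1} · (x̄ - mu_0) = (0.267, 0.1995),
  (x̄ - mu_0)^T · [...] = (2.8333)·(0.267) + (2.3333)·(0.1995) = 1.2219.

Step 5 — scale by n: T² = 6 · 1.2219 = 7.3316.

T² ≈ 7.3316


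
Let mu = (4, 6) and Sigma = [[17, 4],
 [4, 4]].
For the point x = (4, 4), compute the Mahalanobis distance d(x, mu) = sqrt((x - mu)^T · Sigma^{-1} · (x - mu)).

Step 1 — centre the observation: (x - mu) = (0, -2).

Step 2 — invert Sigma. det(Sigma) = 17·4 - (4)² = 52.
  Sigma^{-1} = (1/det) · [[d, -b], [-b, a]] = [[0.0769, -0.0769],
 [-0.0769, 0.3269]].

Step 3 — form the quadratic (x - mu)^T · Sigma^{-1} · (x - mu):
  Sigma^{-1} · (x - mu) = (0.1538, -0.6538).
  (x - mu)^T · [Sigma^{-1} · (x - mu)] = (0)·(0.1538) + (-2)·(-0.6538) = 1.3077.

Step 4 — take square root: d = √(1.3077) ≈ 1.1435.

d(x, mu) = √(1.3077) ≈ 1.1435


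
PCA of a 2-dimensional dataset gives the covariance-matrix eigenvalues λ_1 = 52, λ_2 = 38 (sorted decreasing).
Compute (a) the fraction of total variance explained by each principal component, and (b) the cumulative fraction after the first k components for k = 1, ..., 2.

Step 1 — total variance = trace(Sigma) = Σ λ_i = 52 + 38 = 90.

Step 2 — fraction explained by component i = λ_i / Σ λ:
  PC1: 52/90 = 0.5778
  PC2: 38/90 = 0.4222

Step 3 — cumulative fraction after k components = (λ_1 + ... + λ_k) / Σ λ:
  k = 1: 52/90 = 0.5778
  k = 2: (52 + 38)/90 = 90/90 = 1

Summary (fraction, with percent):

explained: PC1 0.5778 (57.78%), PC2 0.4222 (42.22%);  cumulative: 0.5778, 1


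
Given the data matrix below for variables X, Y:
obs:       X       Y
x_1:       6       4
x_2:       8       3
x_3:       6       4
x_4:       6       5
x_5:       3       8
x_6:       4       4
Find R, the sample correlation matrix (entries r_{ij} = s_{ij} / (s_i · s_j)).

Step 1 — column means:
  mean(X) = (6 + 8 + 6 + 6 + 3 + 4) / 6 = 33/6 = 5.5
  mean(Y) = (4 + 3 + 4 + 5 + 8 + 4) / 6 = 28/6 = 4.6667

Step 2 — sample variances and covariances s[i,j] = (1/(n-1)) · Σ_k (x_{k,i} - mean_i) · (x_{k,j} - mean_j), with n-1 = 5:
  s[X,X] = ((0.5)·(0.5) + (2.5)·(2.5) + (0.5)·(0.5) + (0.5)·(0.5) + (-2.5)·(-2.5) + (-1.5)·(-1.5)) / 5 = 15.5/5 = 3.1
  s[X,Y] = ((0.5)·(-0.6667) + (2.5)·(-1.6667) + (0.5)·(-0.6667) + (0.5)·(0.3333) + (-2.5)·(3.3333) + (-1.5)·(-0.6667)) / 5 = -12/5 = -2.4
  s[Y,Y] = ((-0.6667)·(-0.6667) + (-1.6667)·(-1.6667) + (-0.6667)·(-0.6667) + (0.3333)·(0.3333) + (3.3333)·(3.3333) + (-0.6667)·(-0.6667)) / 5 = 15.3333/5 = 3.0667
  Sample standard deviations s_i = √(s[i,i]):
  s(X) = √(3.1) = 1.7607
  s(Y) = √(3.0667) = 1.7512

Step 3 — r_{ij} = s_{ij} / (s_i · s_j):
  r[X,X] = 1 (diagonal).
  r[X,Y] = -2.4 / (1.7607 · 1.7512) = -2.4 / 3.0833 = -0.7784
  r[Y,Y] = 1 (diagonal).

R is symmetric with unit diagonal. Assembling:

R = [[1, -0.7784],
 [-0.7784, 1]]


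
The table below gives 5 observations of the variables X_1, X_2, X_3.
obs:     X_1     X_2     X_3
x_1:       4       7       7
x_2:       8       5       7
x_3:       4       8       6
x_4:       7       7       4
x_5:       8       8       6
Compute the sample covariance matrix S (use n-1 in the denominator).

Step 1 — column means:
  mean(X_1) = (4 + 8 + 4 + 7 + 8) / 5 = 31/5 = 6.2
  mean(X_2) = (7 + 5 + 8 + 7 + 8) / 5 = 35/5 = 7
  mean(X_3) = (7 + 7 + 6 + 4 + 6) / 5 = 30/5 = 6

Step 2 — sample covariance S[i,j] = (1/(n-1)) · Σ_k (x_{k,i} - mean_i) · (x_{k,j} - mean_j), with n-1 = 4.
  S[X_1,X_1] = ((-2.2)·(-2.2) + (1.8)·(1.8) + (-2.2)·(-2.2) + (0.8)·(0.8) + (1.8)·(1.8)) / 4 = 16.8/4 = 4.2
  S[X_1,X_2] = ((-2.2)·(0) + (1.8)·(-2) + (-2.2)·(1) + (0.8)·(0) + (1.8)·(1)) / 4 = -4/4 = -1
  S[X_1,X_3] = ((-2.2)·(1) + (1.8)·(1) + (-2.2)·(0) + (0.8)·(-2) + (1.8)·(0)) / 4 = -2/4 = -0.5
  S[X_2,X_2] = ((0)·(0) + (-2)·(-2) + (1)·(1) + (0)·(0) + (1)·(1)) / 4 = 6/4 = 1.5
  S[X_2,X_3] = ((0)·(1) + (-2)·(1) + (1)·(0) + (0)·(-2) + (1)·(0)) / 4 = -2/4 = -0.5
  S[X_3,X_3] = ((1)·(1) + (1)·(1) + (0)·(0) + (-2)·(-2) + (0)·(0)) / 4 = 6/4 = 1.5

S is symmetric (S[j,i] = S[i,j]). Assembling:

S = [[4.2, -1, -0.5],
 [-1, 1.5, -0.5],
 [-0.5, -0.5, 1.5]]


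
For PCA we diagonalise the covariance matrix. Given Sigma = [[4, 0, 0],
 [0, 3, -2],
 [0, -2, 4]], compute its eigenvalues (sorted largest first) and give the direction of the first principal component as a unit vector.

Step 1 — characteristic polynomial p(λ) = det(λI - Sigma) = λ³ - tr·λ² + c_1·λ - det, where tr = trace, c_1 = sum of the principal 2×2 minors, det = det(Sigma):
  tr = 4 + 3 + 4 = 11,
  c_1 = (4·3 - (0)²) + (4·4 - (0)²) + (3·4 - (-2)²) = 12 + 16 + 8 = 36,
  det = 4·(3·4 - (-2)²) - (0)·((0)·4 - (-2)·(0)) + (0)·((0)·(-2) - 3·(0)) = 4·(8) - (0)·(0) + (0)·(0) = 32.
  So p(λ) = λ³ - 11λ² + 36λ - 32.
Step 2 — look for an integer root (rational root theorem: any rational root is an integer divisor of 32). Testing λ = 4:
  p(4) = 64 - 176 + 144 - 32 = 0  ✓
  Dividing out (λ - 4): p(λ) = (λ - 4)(λ² - 7λ + 8).
Step 3 — remaining eigenvalues from the quadratic λ² - 7λ + 8 = 0:
  Δ = 7² - 4·8 = 49 - 32 = 17,  λ = (7 ± √17)/2 = (7 ± 4.1231)/2 ≈ 5.5616 or 1.4384.
  Sorted: λ_1 = 5.5616,  λ_2 = 4,  λ_3 = 1.4384  (check: sum = 11 = tr ✓).

Step 4 — unit eigenvector for λ_1 ≈ 5.5616: v spans the null space of (Sigma - λ_1 I), whose rows are
  r_1 = (-1.5616, 0, 0),  r_2 = (0, -2.5616, -2),  r_3 = (0, -2, -1.5616).
  v is orthogonal to every row, so take v ∝ r_1 × r_2 = ((0)·(-2) - (0)·(-2.5616), (0)·(0) - (-1.5616)·(-2), (-1.5616)·(-2.5616) - (0)·(0)) ≈ (0, -3.1231, 4).
  Rescale (multiply by -1 so the first nonzero entry is positive): u = (0, 3.1231, -4).
  ||u|| = √((0)² + (3.1231)² + (-4)²) = √(25.7538) ≈ 5.0748,  v_1 = u/||u|| ≈ (0, 0.6154, -0.7882) (||v_1|| = 1).

λ_1 = 5.5616,  λ_2 = 4,  λ_3 = 1.4384;  v_1 ≈ (0, 0.6154, -0.7882)


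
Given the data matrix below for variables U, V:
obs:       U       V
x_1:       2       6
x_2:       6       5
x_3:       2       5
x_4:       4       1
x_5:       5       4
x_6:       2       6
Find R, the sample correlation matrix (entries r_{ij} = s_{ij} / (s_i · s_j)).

Step 1 — column means:
  mean(U) = (2 + 6 + 2 + 4 + 5 + 2) / 6 = 21/6 = 3.5
  mean(V) = (6 + 5 + 5 + 1 + 4 + 6) / 6 = 27/6 = 4.5

Step 2 — sample variances and covariances s[i,j] = (1/(n-1)) · Σ_k (x_{k,i} - mean_i) · (x_{k,j} - mean_j), with n-1 = 5:
  s[U,U] = ((-1.5)·(-1.5) + (2.5)·(2.5) + (-1.5)·(-1.5) + (0.5)·(0.5) + (1.5)·(1.5) + (-1.5)·(-1.5)) / 5 = 15.5/5 = 3.1
  s[U,V] = ((-1.5)·(1.5) + (2.5)·(0.5) + (-1.5)·(0.5) + (0.5)·(-3.5) + (1.5)·(-0.5) + (-1.5)·(1.5)) / 5 = -6.5/5 = -1.3
  s[V,V] = ((1.5)·(1.5) + (0.5)·(0.5) + (0.5)·(0.5) + (-3.5)·(-3.5) + (-0.5)·(-0.5) + (1.5)·(1.5)) / 5 = 17.5/5 = 3.5
  Sample standard deviations s_i = √(s[i,i]):
  s(U) = √(3.1) = 1.7607
  s(V) = √(3.5) = 1.8708

Step 3 — r_{ij} = s_{ij} / (s_i · s_j):
  r[U,U] = 1 (diagonal).
  r[U,V] = -1.3 / (1.7607 · 1.8708) = -1.3 / 3.2939 = -0.3947
  r[V,V] = 1 (diagonal).

R is symmetric with unit diagonal. Assembling:

R = [[1, -0.3947],
 [-0.3947, 1]]


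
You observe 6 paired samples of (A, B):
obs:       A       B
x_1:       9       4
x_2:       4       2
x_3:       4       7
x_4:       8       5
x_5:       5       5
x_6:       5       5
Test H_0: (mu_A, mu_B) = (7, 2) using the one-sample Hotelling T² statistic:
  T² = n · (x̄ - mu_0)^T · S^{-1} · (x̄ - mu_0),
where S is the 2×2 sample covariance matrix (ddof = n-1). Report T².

Step 1 — sample mean vector:
  mean(A) = (9 + 4 + 4 + 8 + 5 + 5) / 6 = 35/6 = 5.8333
  mean(B) = (4 + 2 + 7 + 5 + 5 + 5) / 6 = 28/6 = 4.6667
  x̄ = (5.8333, 4.6667),  deviation x̄ - mu_0 = (5.8333, 4.6667) - (7, 2) = (-1.1667, 2.6667).

Step 2 — sample covariance matrix, S[i,j] = (1/(n-1)) · Σ_k (x_{k,i} - mean_i) · (x_{k,j} - mean_j), divisor n-1 = 5:
  S[A,A] = ((3.1667)·(3.1667) + (-1.8333)·(-1.8333) + (-1.8333)·(-1.8333) + (2.1667)·(2.1667) + (-0.8333)·(-0.8333) + (-0.8333)·(-0.8333)) / 5 = 22.8333/5 = 4.5667
  S[A,B] = ((3.1667)·(-0.6667) + (-1.8333)·(-2.6667) + (-1.8333)·(2.3333) + (2.1667)·(0.3333) + (-0.8333)·(0.3333) + (-0.8333)·(0.3333)) / 5 = -1.3333/5 = -0.2667
  S[B,B] = ((-0.6667)·(-0.6667) + (-2.6667)·(-2.6667) + (2.3333)·(2.3333) + (0.3333)·(0.3333) + (0.3333)·(0.3333) + (0.3333)·(0.3333)) / 5 = 13.3333/5 = 2.6667
  S = [[4.5667, -0.2667],
 [-0.2667, 2.6667]].

Step 3 — invert S. det(S) = 4.5667·2.6667 - (-0.2667)² = 12.1067.
  S^{-1} = (1/det) · [[d, -b], [-b, a]] = [[0.2203, 0.022],
 [0.022, 0.3772]].

Step 4 — quadratic form (x̄ - mu_0)^T · S^{-1} · (x̄ - mu_0):
  S^{-1} · (x̄ - mu_0) = (-0.1982, 0.9802),
  (x̄ - mu_0)^T · [...] = (-1.1667)·(-0.1982) + (2.6667)·(0.9802) = 2.8451.

Step 5 — scale by n: T² = 6 · 2.8451 = 17.0705.

T² ≈ 17.0705


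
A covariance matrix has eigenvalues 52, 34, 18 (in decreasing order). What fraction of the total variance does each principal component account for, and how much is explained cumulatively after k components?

Step 1 — total variance = trace(Sigma) = Σ λ_i = 52 + 34 + 18 = 104.

Step 2 — fraction explained by component i = λ_i / Σ λ:
  PC1: 52/104 = 0.5
  PC2: 34/104 = 0.3269
  PC3: 18/104 = 0.1731

Step 3 — cumulative fraction after k components = (λ_1 + ... + λ_k) / Σ λ:
  k = 1: 52/104 = 0.5
  k = 2: (52 + 34)/104 = 86/104 = 0.8269
  k = 3: (52 + 34 + 18)/104 = 104/104 = 1

Summary (fraction, with percent):

explained: PC1 0.5 (50%), PC2 0.3269 (32.69%), PC3 0.1731 (17.31%);  cumulative: 0.5, 0.8269, 1


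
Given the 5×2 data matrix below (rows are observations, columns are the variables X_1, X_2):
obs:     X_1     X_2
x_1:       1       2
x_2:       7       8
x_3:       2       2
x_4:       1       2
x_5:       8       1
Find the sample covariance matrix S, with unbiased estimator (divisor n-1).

Step 1 — column means:
  mean(X_1) = (1 + 7 + 2 + 1 + 8) / 5 = 19/5 = 3.8
  mean(X_2) = (2 + 8 + 2 + 2 + 1) / 5 = 15/5 = 3

Step 2 — sample covariance S[i,j] = (1/(n-1)) · Σ_k (x_{k,i} - mean_i) · (x_{k,j} - mean_j), with n-1 = 4.
  S[X_1,X_1] = ((-2.8)·(-2.8) + (3.2)·(3.2) + (-1.8)·(-1.8) + (-2.8)·(-2.8) + (4.2)·(4.2)) / 4 = 46.8/4 = 11.7
  S[X_1,X_2] = ((-2.8)·(-1) + (3.2)·(5) + (-1.8)·(-1) + (-2.8)·(-1) + (4.2)·(-2)) / 4 = 15/4 = 3.75
  S[X_2,X_2] = ((-1)·(-1) + (5)·(5) + (-1)·(-1) + (-1)·(-1) + (-2)·(-2)) / 4 = 32/4 = 8

S is symmetric (S[j,i] = S[i,j]). Assembling:

S = [[11.7, 3.75],
 [3.75, 8]]


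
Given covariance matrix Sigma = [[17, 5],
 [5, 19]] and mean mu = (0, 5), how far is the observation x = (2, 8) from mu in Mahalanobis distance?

Step 1 — centre the observation: (x - mu) = (2, 3).

Step 2 — invert Sigma. det(Sigma) = 17·19 - (5)² = 298.
  Sigma^{-1} = (1/det) · [[d, -b], [-b, a]] = [[0.0638, -0.0168],
 [-0.0168, 0.057]].

Step 3 — form the quadratic (x - mu)^T · Sigma^{-1} · (x - mu):
  Sigma^{-1} · (x - mu) = (0.0772, 0.1376).
  (x - mu)^T · [Sigma^{-1} · (x - mu)] = (2)·(0.0772) + (3)·(0.1376) = 0.5671.

Step 4 — take square root: d = √(0.5671) ≈ 0.7531.

d(x, mu) = √(0.5671) ≈ 0.7531


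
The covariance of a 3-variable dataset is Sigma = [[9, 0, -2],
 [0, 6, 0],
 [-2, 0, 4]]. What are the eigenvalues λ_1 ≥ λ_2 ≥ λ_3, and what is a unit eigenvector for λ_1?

Step 1 — characteristic polynomial p(λ) = det(λI - Sigma) = λ³ - tr·λ² + c_1·λ - det, where tr = trace, c_1 = sum of the principal 2×2 minors, det = det(Sigma):
  tr = 9 + 6 + 4 = 19,
  c_1 = (9·6 - (0)²) + (9·4 - (-2)²) + (6·4 - (0)²) = 54 + 32 + 24 = 110,
  det = 9·(6·4 - (0)²) - (0)·((0)·4 - (0)·(-2)) + (-2)·((0)·(0) - 6·(-2)) = 9·(24) - (0)·(0) + (-2)·(12) = 192.
  So p(λ) = λ³ - 19λ² + 110λ - 192.
Step 2 — look for an integer root (rational root theorem: any rational root is an integer divisor of 192). Testing λ = 6:
  p(6) = 216 - 684 + 660 - 192 = 0  ✓
  Dividing out (λ - 6): p(λ) = (λ - 6)(λ² - 13λ + 32).
Step 3 — remaining eigenvalues from the quadratic λ² - 13λ + 32 = 0:
  Δ = 13² - 4·32 = 169 - 128 = 41,  λ = (13 ± √41)/2 = (13 ± 6.4031)/2 ≈ 9.7016 or 3.2984.
  Sorted: λ_1 = 9.7016,  λ_2 = 6,  λ_3 = 3.2984  (check: sum = 19 = tr ✓).

Step 4 — unit eigenvector for λ_1 ≈ 9.7016: v spans the null space of (Sigma - λ_1 I), whose rows are
  r_1 = (-0.7016, 0, -2),  r_2 = (0, -3.7016, 0),  r_3 = (-2, 0, -5.7016).
  v is orthogonal to every row, so take v ∝ r_1 × r_2 = ((0)·(0) - (-2)·(-3.7016), (-2)·(0) - (-0.7016)·(0), (-0.7016)·(-3.7016) - (0)·(0)) ≈ (-7.4031, 0, 2.5969).
  Rescale (multiply by -1 so the first nonzero entry is positive): u = (7.4031, 0, -2.5969).
  ||u|| = √((7.4031)² + (0)² + (-2.5969)²) = √(61.55) ≈ 7.8454,  v_1 = u/||u|| ≈ (0.9436, 0, -0.331) (||v_1|| = 1).

λ_1 = 9.7016,  λ_2 = 6,  λ_3 = 3.2984;  v_1 ≈ (0.9436, 0, -0.331)


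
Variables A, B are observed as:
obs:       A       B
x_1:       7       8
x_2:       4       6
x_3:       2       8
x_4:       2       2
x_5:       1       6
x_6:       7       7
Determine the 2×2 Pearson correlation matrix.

Step 1 — column means:
  mean(A) = (7 + 4 + 2 + 2 + 1 + 7) / 6 = 23/6 = 3.8333
  mean(B) = (8 + 6 + 8 + 2 + 6 + 7) / 6 = 37/6 = 6.1667

Step 2 — sample variances and covariances s[i,j] = (1/(n-1)) · Σ_k (x_{k,i} - mean_i) · (x_{k,j} - mean_j), with n-1 = 5:
  s[A,A] = ((3.1667)·(3.1667) + (0.1667)·(0.1667) + (-1.8333)·(-1.8333) + (-1.8333)·(-1.8333) + (-2.8333)·(-2.8333) + (3.1667)·(3.1667)) / 5 = 34.8333/5 = 6.9667
  s[A,B] = ((3.1667)·(1.8333) + (0.1667)·(-0.1667) + (-1.8333)·(1.8333) + (-1.8333)·(-4.1667) + (-2.8333)·(-0.1667) + (3.1667)·(0.8333)) / 5 = 13.1667/5 = 2.6333
  s[B,B] = ((1.8333)·(1.8333) + (-0.1667)·(-0.1667) + (1.8333)·(1.8333) + (-4.1667)·(-4.1667) + (-0.1667)·(-0.1667) + (0.8333)·(0.8333)) / 5 = 24.8333/5 = 4.9667
  Sample standard deviations s_i = √(s[i,i]):
  s(A) = √(6.9667) = 2.6394
  s(B) = √(4.9667) = 2.2286

Step 3 — r_{ij} = s_{ij} / (s_i · s_j):
  r[A,A] = 1 (diagonal).
  r[A,B] = 2.6333 / (2.6394 · 2.2286) = 2.6333 / 5.8823 = 0.4477
  r[B,B] = 1 (diagonal).

R is symmetric with unit diagonal. Assembling:

R = [[1, 0.4477],
 [0.4477, 1]]


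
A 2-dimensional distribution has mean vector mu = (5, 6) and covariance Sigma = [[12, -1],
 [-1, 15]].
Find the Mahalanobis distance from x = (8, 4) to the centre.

Step 1 — centre the observation: (x - mu) = (3, -2).

Step 2 — invert Sigma. det(Sigma) = 12·15 - (-1)² = 179.
  Sigma^{-1} = (1/det) · [[d, -b], [-b, a]] = [[0.0838, 0.0056],
 [0.0056, 0.067]].

Step 3 — form the quadratic (x - mu)^T · Sigma^{-1} · (x - mu):
  Sigma^{-1} · (x - mu) = (0.2402, -0.1173).
  (x - mu)^T · [Sigma^{-1} · (x - mu)] = (3)·(0.2402) + (-2)·(-0.1173) = 0.9553.

Step 4 — take square root: d = √(0.9553) ≈ 0.9774.

d(x, mu) = √(0.9553) ≈ 0.9774


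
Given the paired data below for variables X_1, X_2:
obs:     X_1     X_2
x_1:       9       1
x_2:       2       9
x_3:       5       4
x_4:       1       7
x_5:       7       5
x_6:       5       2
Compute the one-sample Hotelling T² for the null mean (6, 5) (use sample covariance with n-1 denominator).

Step 1 — sample mean vector:
  mean(X_1) = (9 + 2 + 5 + 1 + 7 + 5) / 6 = 29/6 = 4.8333
  mean(X_2) = (1 + 9 + 4 + 7 + 5 + 2) / 6 = 28/6 = 4.6667
  x̄ = (4.8333, 4.6667),  deviation x̄ - mu_0 = (4.8333, 4.6667) - (6, 5) = (-1.1667, -0.3333).

Step 2 — sample covariance matrix, S[i,j] = (1/(n-1)) · Σ_k (x_{k,i} - mean_i) · (x_{k,j} - mean_j), divisor n-1 = 5:
  S[X_1,X_1] = ((4.1667)·(4.1667) + (-2.8333)·(-2.8333) + (0.1667)·(0.1667) + (-3.8333)·(-3.8333) + (2.1667)·(2.1667) + (0.1667)·(0.1667)) / 5 = 44.8333/5 = 8.9667
  S[X_1,X_2] = ((4.1667)·(-3.6667) + (-2.8333)·(4.3333) + (0.1667)·(-0.6667) + (-3.8333)·(2.3333) + (2.1667)·(0.3333) + (0.1667)·(-2.6667)) / 5 = -36.3333/5 = -7.2667
  S[X_2,X_2] = ((-3.6667)·(-3.6667) + (4.3333)·(4.3333) + (-0.6667)·(-0.6667) + (2.3333)·(2.3333) + (0.3333)·(0.3333) + (-2.6667)·(-2.6667)) / 5 = 45.3333/5 = 9.0667
  S = [[8.9667, -7.2667],
 [-7.2667, 9.0667]].

Step 3 — invert S. det(S) = 8.9667·9.0667 - (-7.2667)² = 28.4933.
  S^{-1} = (1/det) · [[d, -b], [-b, a]] = [[0.3182, 0.255],
 [0.255, 0.3147]].

Step 4 — quadratic form (x̄ - mu_0)^T · S^{-1} · (x̄ - mu_0):
  S^{-1} · (x̄ - mu_0) = (-0.4562, -0.4024),
  (x̄ - mu_0)^T · [...] = (-1.1667)·(-0.4562) + (-0.3333)·(-0.4024) = 0.6664.

Step 5 — scale by n: T² = 6 · 0.6664 = 3.9986.

T² ≈ 3.9986


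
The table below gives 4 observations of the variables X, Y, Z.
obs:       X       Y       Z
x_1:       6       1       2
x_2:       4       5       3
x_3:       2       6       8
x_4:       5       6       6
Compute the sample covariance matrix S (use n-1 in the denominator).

Step 1 — column means:
  mean(X) = (6 + 4 + 2 + 5) / 4 = 17/4 = 4.25
  mean(Y) = (1 + 5 + 6 + 6) / 4 = 18/4 = 4.5
  mean(Z) = (2 + 3 + 8 + 6) / 4 = 19/4 = 4.75

Step 2 — sample covariance S[i,j] = (1/(n-1)) · Σ_k (x_{k,i} - mean_i) · (x_{k,j} - mean_j), with n-1 = 3.
  S[X,X] = ((1.75)·(1.75) + (-0.25)·(-0.25) + (-2.25)·(-2.25) + (0.75)·(0.75)) / 3 = 8.75/3 = 2.9167
  S[X,Y] = ((1.75)·(-3.5) + (-0.25)·(0.5) + (-2.25)·(1.5) + (0.75)·(1.5)) / 3 = -8.5/3 = -2.8333
  S[X,Z] = ((1.75)·(-2.75) + (-0.25)·(-1.75) + (-2.25)·(3.25) + (0.75)·(1.25)) / 3 = -10.75/3 = -3.5833
  S[Y,Y] = ((-3.5)·(-3.5) + (0.5)·(0.5) + (1.5)·(1.5) + (1.5)·(1.5)) / 3 = 17/3 = 5.6667
  S[Y,Z] = ((-3.5)·(-2.75) + (0.5)·(-1.75) + (1.5)·(3.25) + (1.5)·(1.25)) / 3 = 15.5/3 = 5.1667
  S[Z,Z] = ((-2.75)·(-2.75) + (-1.75)·(-1.75) + (3.25)·(3.25) + (1.25)·(1.25)) / 3 = 22.75/3 = 7.5833

S is symmetric (S[j,i] = S[i,j]). Assembling:

S = [[2.9167, -2.8333, -3.5833],
 [-2.8333, 5.6667, 5.1667],
 [-3.5833, 5.1667, 7.5833]]


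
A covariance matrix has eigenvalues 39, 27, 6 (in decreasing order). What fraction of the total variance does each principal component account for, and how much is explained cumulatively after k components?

Step 1 — total variance = trace(Sigma) = Σ λ_i = 39 + 27 + 6 = 72.

Step 2 — fraction explained by component i = λ_i / Σ λ:
  PC1: 39/72 = 0.5417
  PC2: 27/72 = 0.375
  PC3: 6/72 = 0.0833

Step 3 — cumulative fraction after k components = (λ_1 + ... + λ_k) / Σ λ:
  k = 1: 39/72 = 0.5417
  k = 2: (39 + 27)/72 = 66/72 = 0.9167
  k = 3: (39 + 27 + 6)/72 = 72/72 = 1

Summary (fraction, with percent):

explained: PC1 0.5417 (54.17%), PC2 0.375 (37.5%), PC3 0.0833 (8.33%);  cumulative: 0.5417, 0.9167, 1


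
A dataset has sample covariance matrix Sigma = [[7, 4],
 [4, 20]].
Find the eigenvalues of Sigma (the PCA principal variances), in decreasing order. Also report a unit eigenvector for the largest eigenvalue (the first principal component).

Step 1 — characteristic polynomial of 2×2 Sigma:
  det(Sigma - λI) = λ² - trace · λ + det = 0.
  trace = 7 + 20 = 27, det = 7·20 - (4)² = 124.
Step 2 — discriminant:
  Δ = trace² - 4·det = 729 - 496 = 233.
Step 3 — eigenvalues:
  λ = (trace ± √Δ)/2 = (27 ± 15.2643)/2,
  λ_1 = 21.1322,  λ_2 = 5.8678.

Step 4 — unit eigenvector for λ_1: solve (Sigma - λ_1 I)v = 0. First row:
  (7 - 21.1322)·v_x + (4)·v_y = 0, i.e. (-14.1322)·v_x + (4)·v_y = 0,
  so v ∝ (b, λ_1 - a) = (4, 14.1322) = u.
  ||u|| = √((4)² + (14.1322)²) = √(215.7182) ≈ 14.6873,
  v_1 = u/||u|| ≈ (0.2723, 0.9622) (||v_1|| = 1).

λ_1 = 21.1322,  λ_2 = 5.8678;  v_1 ≈ (0.2723, 0.9622)


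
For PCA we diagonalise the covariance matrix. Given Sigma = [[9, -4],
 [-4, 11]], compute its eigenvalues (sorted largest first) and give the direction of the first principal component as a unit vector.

Step 1 — characteristic polynomial of 2×2 Sigma:
  det(Sigma - λI) = λ² - trace · λ + det = 0.
  trace = 9 + 11 = 20, det = 9·11 - (-4)² = 83.
Step 2 — discriminant:
  Δ = trace² - 4·det = 400 - 332 = 68.
Step 3 — eigenvalues:
  λ = (trace ± √Δ)/2 = (20 ± 8.2462)/2,
  λ_1 = 14.1231,  λ_2 = 5.8769.

Step 4 — unit eigenvector for λ_1: solve (Sigma - λ_1 I)v = 0. First row:
  (9 - 14.1231)·v_x + (-4)·v_y = 0, i.e. (-5.1231)·v_x + (-4)·v_y = 0,
  so v ∝ (b, λ_1 - a) = (-4, 5.1231); multiply by -1 so the first entry is positive: u = (4, -5.1231).
  ||u|| = √((4)² + (-5.1231)²) = √(42.2462) ≈ 6.4997,
  v_1 = u/||u|| ≈ (0.6154, -0.7882) (||v_1|| = 1).

λ_1 = 14.1231,  λ_2 = 5.8769;  v_1 ≈ (0.6154, -0.7882)


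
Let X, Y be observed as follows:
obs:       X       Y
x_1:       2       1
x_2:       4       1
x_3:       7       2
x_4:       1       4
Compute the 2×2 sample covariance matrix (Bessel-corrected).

Step 1 — column means:
  mean(X) = (2 + 4 + 7 + 1) / 4 = 14/4 = 3.5
  mean(Y) = (1 + 1 + 2 + 4) / 4 = 8/4 = 2

Step 2 — sample covariance S[i,j] = (1/(n-1)) · Σ_k (x_{k,i} - mean_i) · (x_{k,j} - mean_j), with n-1 = 3.
  S[X,X] = ((-1.5)·(-1.5) + (0.5)·(0.5) + (3.5)·(3.5) + (-2.5)·(-2.5)) / 3 = 21/3 = 7
  S[X,Y] = ((-1.5)·(-1) + (0.5)·(-1) + (3.5)·(0) + (-2.5)·(2)) / 3 = -4/3 = -1.3333
  S[Y,Y] = ((-1)·(-1) + (-1)·(-1) + (0)·(0) + (2)·(2)) / 3 = 6/3 = 2

S is symmetric (S[j,i] = S[i,j]). Assembling:

S = [[7, -1.3333],
 [-1.3333, 2]]


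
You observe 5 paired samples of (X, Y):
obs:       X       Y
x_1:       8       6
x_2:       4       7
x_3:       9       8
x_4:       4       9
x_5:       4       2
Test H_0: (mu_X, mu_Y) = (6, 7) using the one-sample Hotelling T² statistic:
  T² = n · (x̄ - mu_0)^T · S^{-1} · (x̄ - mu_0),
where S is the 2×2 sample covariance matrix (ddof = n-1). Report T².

Step 1 — sample mean vector:
  mean(X) = (8 + 4 + 9 + 4 + 4) / 5 = 29/5 = 5.8
  mean(Y) = (6 + 7 + 8 + 9 + 2) / 5 = 32/5 = 6.4
  x̄ = (5.8, 6.4),  deviation x̄ - mu_0 = (5.8, 6.4) - (6, 7) = (-0.2, -0.6).

Step 2 — sample covariance matrix, S[i,j] = (1/(n-1)) · Σ_k (x_{k,i} - mean_i) · (x_{k,j} - mean_j), divisor n-1 = 4:
  S[X,X] = ((2.2)·(2.2) + (-1.8)·(-1.8) + (3.2)·(3.2) + (-1.8)·(-1.8) + (-1.8)·(-1.8)) / 4 = 24.8/4 = 6.2
  S[X,Y] = ((2.2)·(-0.4) + (-1.8)·(0.6) + (3.2)·(1.6) + (-1.8)·(2.6) + (-1.8)·(-4.4)) / 4 = 6.4/4 = 1.6
  S[Y,Y] = ((-0.4)·(-0.4) + (0.6)·(0.6) + (1.6)·(1.6) + (2.6)·(2.6) + (-4.4)·(-4.4)) / 4 = 29.2/4 = 7.3
  S = [[6.2, 1.6],
 [1.6, 7.3]].

Step 3 — invert S. det(S) = 6.2·7.3 - (1.6)² = 42.7.
  S^{-1} = (1/det) · [[d, -b], [-b, a]] = [[0.171, -0.0375],
 [-0.0375, 0.1452]].

Step 4 — quadratic form (x̄ - mu_0)^T · S^{-1} · (x̄ - mu_0):
  S^{-1} · (x̄ - mu_0) = (-0.0117, -0.0796),
  (x̄ - mu_0)^T · [...] = (-0.2)·(-0.0117) + (-0.6)·(-0.0796) = 0.0501.

Step 5 — scale by n: T² = 5 · 0.0501 = 0.2506.

T² ≈ 0.2506


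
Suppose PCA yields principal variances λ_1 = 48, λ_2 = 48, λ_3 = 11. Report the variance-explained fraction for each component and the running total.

Step 1 — total variance = trace(Sigma) = Σ λ_i = 48 + 48 + 11 = 107.

Step 2 — fraction explained by component i = λ_i / Σ λ:
  PC1: 48/107 = 0.4486
  PC2: 48/107 = 0.4486
  PC3: 11/107 = 0.1028

Step 3 — cumulative fraction after k components = (λ_1 + ... + λ_k) / Σ λ:
  k = 1: 48/107 = 0.4486
  k = 2: (48 + 48)/107 = 96/107 = 0.8972
  k = 3: (48 + 48 + 11)/107 = 107/107 = 1

Summary (fraction, with percent):

explained: PC1 0.4486 (44.86%), PC2 0.4486 (44.86%), PC3 0.1028 (10.28%);  cumulative: 0.4486, 0.8972, 1


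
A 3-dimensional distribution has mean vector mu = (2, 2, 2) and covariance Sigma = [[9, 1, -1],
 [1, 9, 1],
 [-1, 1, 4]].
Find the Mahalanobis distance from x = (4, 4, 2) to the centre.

Step 1 — centre the observation: (x - mu) = (2, 2, 0).

Step 2 — invert Sigma (cofactor / det for 3×3, or solve directly):
  Sigma^{-1} = [[0.1167, -0.0167, 0.0333],
 [-0.0167, 0.1167, -0.0333],
 [0.0333, -0.0333, 0.2667]].

Step 3 — form the quadratic (x - mu)^T · Sigma^{-1} · (x - mu):
  Sigma^{-1} · (x - mu) = (0.2, 0.2, 0).
  (x - mu)^T · [Sigma^{-1} · (x - mu)] = (2)·(0.2) + (2)·(0.2) + (0)·(0) = 0.8.

Step 4 — take square root: d = √(0.8) ≈ 0.8944.

d(x, mu) = √(0.8) ≈ 0.8944


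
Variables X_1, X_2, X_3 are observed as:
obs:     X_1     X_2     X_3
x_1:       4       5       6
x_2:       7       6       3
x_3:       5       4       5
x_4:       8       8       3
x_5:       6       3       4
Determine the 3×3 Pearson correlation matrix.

Step 1 — column means:
  mean(X_1) = (4 + 7 + 5 + 8 + 6) / 5 = 30/5 = 6
  mean(X_2) = (5 + 6 + 4 + 8 + 3) / 5 = 26/5 = 5.2
  mean(X_3) = (6 + 3 + 5 + 3 + 4) / 5 = 21/5 = 4.2

Step 2 — sample variances and covariances s[i,j] = (1/(n-1)) · Σ_k (x_{k,i} - mean_i) · (x_{k,j} - mean_j), with n-1 = 4:
  s[X_1,X_1] = ((-2)·(-2) + (1)·(1) + (-1)·(-1) + (2)·(2) + (0)·(0)) / 4 = 10/4 = 2.5
  s[X_1,X_2] = ((-2)·(-0.2) + (1)·(0.8) + (-1)·(-1.2) + (2)·(2.8) + (0)·(-2.2)) / 4 = 8/4 = 2
  s[X_1,X_3] = ((-2)·(1.8) + (1)·(-1.2) + (-1)·(0.8) + (2)·(-1.2) + (0)·(-0.2)) / 4 = -8/4 = -2
  s[X_2,X_2] = ((-0.2)·(-0.2) + (0.8)·(0.8) + (-1.2)·(-1.2) + (2.8)·(2.8) + (-2.2)·(-2.2)) / 4 = 14.8/4 = 3.7
  s[X_2,X_3] = ((-0.2)·(1.8) + (0.8)·(-1.2) + (-1.2)·(0.8) + (2.8)·(-1.2) + (-2.2)·(-0.2)) / 4 = -5.2/4 = -1.3
  s[X_3,X_3] = ((1.8)·(1.8) + (-1.2)·(-1.2) + (0.8)·(0.8) + (-1.2)·(-1.2) + (-0.2)·(-0.2)) / 4 = 6.8/4 = 1.7
  Sample standard deviations s_i = √(s[i,i]):
  s(X_1) = √(2.5) = 1.5811
  s(X_2) = √(3.7) = 1.9235
  s(X_3) = √(1.7) = 1.3038

Step 3 — r_{ij} = s_{ij} / (s_i · s_j):
  r[X_1,X_1] = 1 (diagonal).
  r[X_1,X_2] = 2 / (1.5811 · 1.9235) = 2 / 3.0414 = 0.6576
  r[X_1,X_3] = -2 / (1.5811 · 1.3038) = -2 / 2.0616 = -0.9701
  r[X_2,X_2] = 1 (diagonal).
  r[X_2,X_3] = -1.3 / (1.9235 · 1.3038) = -1.3 / 2.508 = -0.5183
  r[X_3,X_3] = 1 (diagonal).

R is symmetric with unit diagonal. Assembling:

R = [[1, 0.6576, -0.9701],
 [0.6576, 1, -0.5183],
 [-0.9701, -0.5183, 1]]


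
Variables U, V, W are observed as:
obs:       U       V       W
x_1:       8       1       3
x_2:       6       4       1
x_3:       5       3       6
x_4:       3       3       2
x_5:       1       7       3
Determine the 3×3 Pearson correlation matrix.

Step 1 — column means:
  mean(U) = (8 + 6 + 5 + 3 + 1) / 5 = 23/5 = 4.6
  mean(V) = (1 + 4 + 3 + 3 + 7) / 5 = 18/5 = 3.6
  mean(W) = (3 + 1 + 6 + 2 + 3) / 5 = 15/5 = 3

Step 2 — sample variances and covariances s[i,j] = (1/(n-1)) · Σ_k (x_{k,i} - mean_i) · (x_{k,j} - mean_j), with n-1 = 4:
  s[U,U] = ((3.4)·(3.4) + (1.4)·(1.4) + (0.4)·(0.4) + (-1.6)·(-1.6) + (-3.6)·(-3.6)) / 4 = 29.2/4 = 7.3
  s[U,V] = ((3.4)·(-2.6) + (1.4)·(0.4) + (0.4)·(-0.6) + (-1.6)·(-0.6) + (-3.6)·(3.4)) / 4 = -19.8/4 = -4.95
  s[U,W] = ((3.4)·(0) + (1.4)·(-2) + (0.4)·(3) + (-1.6)·(-1) + (-3.6)·(0)) / 4 = 0/4 = 0
  s[V,V] = ((-2.6)·(-2.6) + (0.4)·(0.4) + (-0.6)·(-0.6) + (-0.6)·(-0.6) + (3.4)·(3.4)) / 4 = 19.2/4 = 4.8
  s[V,W] = ((-2.6)·(0) + (0.4)·(-2) + (-0.6)·(3) + (-0.6)·(-1) + (3.4)·(0)) / 4 = -2/4 = -0.5
  s[W,W] = ((0)·(0) + (-2)·(-2) + (3)·(3) + (-1)·(-1) + (0)·(0)) / 4 = 14/4 = 3.5
  Sample standard deviations s_i = √(s[i,i]):
  s(U) = √(7.3) = 2.7019
  s(V) = √(4.8) = 2.1909
  s(W) = √(3.5) = 1.8708

Step 3 — r_{ij} = s_{ij} / (s_i · s_j):
  r[U,U] = 1 (diagonal).
  r[U,V] = -4.95 / (2.7019 · 2.1909) = -4.95 / 5.9195 = -0.8362
  r[U,W] = 0 / (2.7019 · 1.8708) = 0 / 5.0547 = 0
  r[V,V] = 1 (diagonal).
  r[V,W] = -0.5 / (2.1909 · 1.8708) = -0.5 / 4.0988 = -0.122
  r[W,W] = 1 (diagonal).

R is symmetric with unit diagonal. Assembling:

R = [[1, -0.8362, 0],
 [-0.8362, 1, -0.122],
 [0, -0.122, 1]]


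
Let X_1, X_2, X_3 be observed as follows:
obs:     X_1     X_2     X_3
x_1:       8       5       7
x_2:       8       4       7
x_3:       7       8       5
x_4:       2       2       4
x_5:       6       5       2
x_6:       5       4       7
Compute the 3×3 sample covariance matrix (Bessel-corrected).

Step 1 — column means:
  mean(X_1) = (8 + 8 + 7 + 2 + 6 + 5) / 6 = 36/6 = 6
  mean(X_2) = (5 + 4 + 8 + 2 + 5 + 4) / 6 = 28/6 = 4.6667
  mean(X_3) = (7 + 7 + 5 + 4 + 2 + 7) / 6 = 32/6 = 5.3333

Step 2 — sample covariance S[i,j] = (1/(n-1)) · Σ_k (x_{k,i} - mean_i) · (x_{k,j} - mean_j), with n-1 = 5.
  S[X_1,X_1] = ((2)·(2) + (2)·(2) + (1)·(1) + (-4)·(-4) + (0)·(0) + (-1)·(-1)) / 5 = 26/5 = 5.2
  S[X_1,X_2] = ((2)·(0.3333) + (2)·(-0.6667) + (1)·(3.3333) + (-4)·(-2.6667) + (0)·(0.3333) + (-1)·(-0.6667)) / 5 = 14/5 = 2.8
  S[X_1,X_3] = ((2)·(1.6667) + (2)·(1.6667) + (1)·(-0.3333) + (-4)·(-1.3333) + (0)·(-3.3333) + (-1)·(1.6667)) / 5 = 10/5 = 2
  S[X_2,X_2] = ((0.3333)·(0.3333) + (-0.6667)·(-0.6667) + (3.3333)·(3.3333) + (-2.6667)·(-2.6667) + (0.3333)·(0.3333) + (-0.6667)·(-0.6667)) / 5 = 19.3333/5 = 3.8667
  S[X_2,X_3] = ((0.3333)·(1.6667) + (-0.6667)·(1.6667) + (3.3333)·(-0.3333) + (-2.6667)·(-1.3333) + (0.3333)·(-3.3333) + (-0.6667)·(1.6667)) / 5 = -0.3333/5 = -0.0667
  S[X_3,X_3] = ((1.6667)·(1.6667) + (1.6667)·(1.6667) + (-0.3333)·(-0.3333) + (-1.3333)·(-1.3333) + (-3.3333)·(-3.3333) + (1.6667)·(1.6667)) / 5 = 21.3333/5 = 4.2667

S is symmetric (S[j,i] = S[i,j]). Assembling:

S = [[5.2, 2.8, 2],
 [2.8, 3.8667, -0.0667],
 [2, -0.0667, 4.2667]]


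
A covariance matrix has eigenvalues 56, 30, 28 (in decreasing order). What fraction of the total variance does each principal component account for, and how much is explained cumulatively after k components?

Step 1 — total variance = trace(Sigma) = Σ λ_i = 56 + 30 + 28 = 114.

Step 2 — fraction explained by component i = λ_i / Σ λ:
  PC1: 56/114 = 0.4912
  PC2: 30/114 = 0.2632
  PC3: 28/114 = 0.2456

Step 3 — cumulative fraction after k components = (λ_1 + ... + λ_k) / Σ λ:
  k = 1: 56/114 = 0.4912
  k = 2: (56 + 30)/114 = 86/114 = 0.7544
  k = 3: (56 + 30 + 28)/114 = 114/114 = 1

Summary (fraction, with percent):

explained: PC1 0.4912 (49.12%), PC2 0.2632 (26.32%), PC3 0.2456 (24.56%);  cumulative: 0.4912, 0.7544, 1


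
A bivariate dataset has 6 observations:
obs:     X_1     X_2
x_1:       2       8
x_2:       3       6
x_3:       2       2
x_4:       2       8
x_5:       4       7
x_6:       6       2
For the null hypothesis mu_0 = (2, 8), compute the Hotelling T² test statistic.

Step 1 — sample mean vector:
  mean(X_1) = (2 + 3 + 2 + 2 + 4 + 6) / 6 = 19/6 = 3.1667
  mean(X_2) = (8 + 6 + 2 + 8 + 7 + 2) / 6 = 33/6 = 5.5
  x̄ = (3.1667, 5.5),  deviation x̄ - mu_0 = (3.1667, 5.5) - (2, 8) = (1.1667, -2.5).

Step 2 — sample covariance matrix, S[i,j] = (1/(n-1)) · Σ_k (x_{k,i} - mean_i) · (x_{k,j} - mean_j), divisor n-1 = 5:
  S[X_1,X_1] = ((-1.1667)·(-1.1667) + (-0.1667)·(-0.1667) + (-1.1667)·(-1.1667) + (-1.1667)·(-1.1667) + (0.8333)·(0.8333) + (2.8333)·(2.8333)) / 5 = 12.8333/5 = 2.5667
  S[X_1,X_2] = ((-1.1667)·(2.5) + (-0.1667)·(0.5) + (-1.1667)·(-3.5) + (-1.1667)·(2.5) + (0.8333)·(1.5) + (2.8333)·(-3.5)) / 5 = -10.5/5 = -2.1
  S[X_2,X_2] = ((2.5)·(2.5) + (0.5)·(0.5) + (-3.5)·(-3.5) + (2.5)·(2.5) + (1.5)·(1.5) + (-3.5)·(-3.5)) / 5 = 39.5/5 = 7.9
  S = [[2.5667, -2.1],
 [-2.1, 7.9]].

Step 3 — invert S. det(S) = 2.5667·7.9 - (-2.1)² = 15.8667.
  S^{-1} = (1/det) · [[d, -b], [-b, a]] = [[0.4979, 0.1324],
 [0.1324, 0.1618]].

Step 4 — quadratic form (x̄ - mu_0)^T · S^{-1} · (x̄ - mu_0):
  S^{-1} · (x̄ - mu_0) = (0.25, -0.25),
  (x̄ - mu_0)^T · [...] = (1.1667)·(0.25) + (-2.5)·(-0.25) = 0.9167.

Step 5 — scale by n: T² = 6 · 0.9167 = 5.5.

T² ≈ 5.5


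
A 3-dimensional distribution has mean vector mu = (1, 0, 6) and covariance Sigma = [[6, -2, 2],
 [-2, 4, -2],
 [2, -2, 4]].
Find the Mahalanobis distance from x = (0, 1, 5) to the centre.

Step 1 — centre the observation: (x - mu) = (-1, 1, -1).

Step 2 — invert Sigma (cofactor / det for 3×3, or solve directly):
  Sigma^{-1} = [[0.2143, 0.0714, -0.0714],
 [0.0714, 0.3571, 0.1429],
 [-0.0714, 0.1429, 0.3571]].

Step 3 — form the quadratic (x - mu)^T · Sigma^{-1} · (x - mu):
  Sigma^{-1} · (x - mu) = (-0.0714, 0.1429, -0.1429).
  (x - mu)^T · [Sigma^{-1} · (x - mu)] = (-1)·(-0.0714) + (1)·(0.1429) + (-1)·(-0.1429) = 0.3571.

Step 4 — take square root: d = √(0.3571) ≈ 0.5976.

d(x, mu) = √(0.3571) ≈ 0.5976


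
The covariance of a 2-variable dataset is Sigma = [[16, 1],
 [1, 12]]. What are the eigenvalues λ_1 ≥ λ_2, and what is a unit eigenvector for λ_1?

Step 1 — characteristic polynomial of 2×2 Sigma:
  det(Sigma - λI) = λ² - trace · λ + det = 0.
  trace = 16 + 12 = 28, det = 16·12 - (1)² = 191.
Step 2 — discriminant:
  Δ = trace² - 4·det = 784 - 764 = 20.
Step 3 — eigenvalues:
  λ = (trace ± √Δ)/2 = (28 ± 4.4721)/2,
  λ_1 = 16.2361,  λ_2 = 11.7639.

Step 4 — unit eigenvector for λ_1: solve (Sigma - λ_1 I)v = 0. First row:
  (16 - 16.2361)·v_x + (1)·v_y = 0, i.e. (-0.2361)·v_x + (1)·v_y = 0,
  so v ∝ (b, λ_1 - a) = (1, 0.2361) = u.
  ||u|| = √((1)² + (0.2361)²) = √(1.0557) ≈ 1.0275,
  v_1 = u/||u|| ≈ (0.9732, 0.2298) (||v_1|| = 1).

λ_1 = 16.2361,  λ_2 = 11.7639;  v_1 ≈ (0.9732, 0.2298)


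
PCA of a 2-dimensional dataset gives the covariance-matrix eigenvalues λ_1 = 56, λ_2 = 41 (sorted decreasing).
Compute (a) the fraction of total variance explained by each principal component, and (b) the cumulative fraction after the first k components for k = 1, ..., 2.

Step 1 — total variance = trace(Sigma) = Σ λ_i = 56 + 41 = 97.

Step 2 — fraction explained by component i = λ_i / Σ λ:
  PC1: 56/97 = 0.5773
  PC2: 41/97 = 0.4227

Step 3 — cumulative fraction after k components = (λ_1 + ... + λ_k) / Σ λ:
  k = 1: 56/97 = 0.5773
  k = 2: (56 + 41)/97 = 97/97 = 1

Summary (fraction, with percent):

explained: PC1 0.5773 (57.73%), PC2 0.4227 (42.27%);  cumulative: 0.5773, 1


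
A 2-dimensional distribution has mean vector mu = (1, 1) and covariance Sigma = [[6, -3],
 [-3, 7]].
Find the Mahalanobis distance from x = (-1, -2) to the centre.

Step 1 — centre the observation: (x - mu) = (-2, -3).

Step 2 — invert Sigma. det(Sigma) = 6·7 - (-3)² = 33.
  Sigma^{-1} = (1/det) · [[d, -b], [-b, a]] = [[0.2121, 0.0909],
 [0.0909, 0.1818]].

Step 3 — form the quadratic (x - mu)^T · Sigma^{-1} · (x - mu):
  Sigma^{-1} · (x - mu) = (-0.697, -0.7273).
  (x - mu)^T · [Sigma^{-1} · (x - mu)] = (-2)·(-0.697) + (-3)·(-0.7273) = 3.5758.

Step 4 — take square root: d = √(3.5758) ≈ 1.891.

d(x, mu) = √(3.5758) ≈ 1.891


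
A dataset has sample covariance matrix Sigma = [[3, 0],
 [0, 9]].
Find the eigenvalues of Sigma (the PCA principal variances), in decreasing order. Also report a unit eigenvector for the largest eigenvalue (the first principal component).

Step 1 — characteristic polynomial of 2×2 Sigma:
  det(Sigma - λI) = λ² - trace · λ + det = 0.
  trace = 3 + 9 = 12, det = 3·9 - (0)² = 27.
Step 2 — discriminant:
  Δ = trace² - 4·det = 144 - 108 = 36.
Step 3 — eigenvalues:
  λ = (trace ± √Δ)/2 = (12 ± 6)/2,
  λ_1 = 9,  λ_2 = 3.

Step 4 — unit eigenvector for λ_1: Sigma is diagonal, so its eigenvectors are the coordinate axes. λ_1 = 9 is the diagonal entry on the second coordinate axis, hence
  v_1 = (0, 1) (||v_1|| = 1).

λ_1 = 9,  λ_2 = 3;  v_1 ≈ (0, 1)


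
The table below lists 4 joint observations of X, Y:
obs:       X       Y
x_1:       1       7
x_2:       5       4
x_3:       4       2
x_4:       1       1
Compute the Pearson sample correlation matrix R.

Step 1 — column means:
  mean(X) = (1 + 5 + 4 + 1) / 4 = 11/4 = 2.75
  mean(Y) = (7 + 4 + 2 + 1) / 4 = 14/4 = 3.5

Step 2 — sample variances and covariances s[i,j] = (1/(n-1)) · Σ_k (x_{k,i} - mean_i) · (x_{k,j} - mean_j), with n-1 = 3:
  s[X,X] = ((-1.75)·(-1.75) + (2.25)·(2.25) + (1.25)·(1.25) + (-1.75)·(-1.75)) / 3 = 12.75/3 = 4.25
  s[X,Y] = ((-1.75)·(3.5) + (2.25)·(0.5) + (1.25)·(-1.5) + (-1.75)·(-2.5)) / 3 = -2.5/3 = -0.8333
  s[Y,Y] = ((3.5)·(3.5) + (0.5)·(0.5) + (-1.5)·(-1.5) + (-2.5)·(-2.5)) / 3 = 21/3 = 7
  Sample standard deviations s_i = √(s[i,i]):
  s(X) = √(4.25) = 2.0616
  s(Y) = √(7) = 2.6458

Step 3 — r_{ij} = s_{ij} / (s_i · s_j):
  r[X,X] = 1 (diagonal).
  r[X,Y] = -0.8333 / (2.0616 · 2.6458) = -0.8333 / 5.4544 = -0.1528
  r[Y,Y] = 1 (diagonal).

R is symmetric with unit diagonal. Assembling:

R = [[1, -0.1528],
 [-0.1528, 1]]


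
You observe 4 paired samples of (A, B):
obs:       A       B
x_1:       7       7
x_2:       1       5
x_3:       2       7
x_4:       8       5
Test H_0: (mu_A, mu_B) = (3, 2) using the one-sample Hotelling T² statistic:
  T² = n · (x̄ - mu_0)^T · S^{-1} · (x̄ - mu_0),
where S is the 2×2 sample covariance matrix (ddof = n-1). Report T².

Step 1 — sample mean vector:
  mean(A) = (7 + 1 + 2 + 8) / 4 = 18/4 = 4.5
  mean(B) = (7 + 5 + 7 + 5) / 4 = 24/4 = 6
  x̄ = (4.5, 6),  deviation x̄ - mu_0 = (4.5, 6) - (3, 2) = (1.5, 4).

Step 2 — sample covariance matrix, S[i,j] = (1/(n-1)) · Σ_k (x_{k,i} - mean_i) · (x_{k,j} - mean_j), divisor n-1 = 3:
  S[A,A] = ((2.5)·(2.5) + (-3.5)·(-3.5) + (-2.5)·(-2.5) + (3.5)·(3.5)) / 3 = 37/3 = 12.3333
  S[A,B] = ((2.5)·(1) + (-3.5)·(-1) + (-2.5)·(1) + (3.5)·(-1)) / 3 = 0/3 = 0
  S[B,B] = ((1)·(1) + (-1)·(-1) + (1)·(1) + (-1)·(-1)) / 3 = 4/3 = 1.3333
  S = [[12.3333, 0],
 [0, 1.3333]].

Step 3 — invert S. det(S) = 12.3333·1.3333 - (0)² = 16.4444.
  S^{-1} = (1/det) · [[d, -b], [-b, a]] = [[0.0811, 0],
 [0, 0.75]].

Step 4 — quadratic form (x̄ - mu_0)^T · S^{-1} · (x̄ - mu_0):
  S^{-1} · (x̄ - mu_0) = (0.1216, 3),
  (x̄ - mu_0)^T · [...] = (1.5)·(0.1216) + (4)·(3) = 12.1824.

Step 5 — scale by n: T² = 4 · 12.1824 = 48.7297.

T² ≈ 48.7297


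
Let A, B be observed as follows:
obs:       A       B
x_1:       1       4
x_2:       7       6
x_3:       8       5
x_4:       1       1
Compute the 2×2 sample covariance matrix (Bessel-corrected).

Step 1 — column means:
  mean(A) = (1 + 7 + 8 + 1) / 4 = 17/4 = 4.25
  mean(B) = (4 + 6 + 5 + 1) / 4 = 16/4 = 4

Step 2 — sample covariance S[i,j] = (1/(n-1)) · Σ_k (x_{k,i} - mean_i) · (x_{k,j} - mean_j), with n-1 = 3.
  S[A,A] = ((-3.25)·(-3.25) + (2.75)·(2.75) + (3.75)·(3.75) + (-3.25)·(-3.25)) / 3 = 42.75/3 = 14.25
  S[A,B] = ((-3.25)·(0) + (2.75)·(2) + (3.75)·(1) + (-3.25)·(-3)) / 3 = 19/3 = 6.3333
  S[B,B] = ((0)·(0) + (2)·(2) + (1)·(1) + (-3)·(-3)) / 3 = 14/3 = 4.6667

S is symmetric (S[j,i] = S[i,j]). Assembling:

S = [[14.25, 6.3333],
 [6.3333, 4.6667]]


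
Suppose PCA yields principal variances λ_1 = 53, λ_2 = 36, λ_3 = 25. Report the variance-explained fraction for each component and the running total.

Step 1 — total variance = trace(Sigma) = Σ λ_i = 53 + 36 + 25 = 114.

Step 2 — fraction explained by component i = λ_i / Σ λ:
  PC1: 53/114 = 0.4649
  PC2: 36/114 = 0.3158
  PC3: 25/114 = 0.2193

Step 3 — cumulative fraction after k components = (λ_1 + ... + λ_k) / Σ λ:
  k = 1: 53/114 = 0.4649
  k = 2: (53 + 36)/114 = 89/114 = 0.7807
  k = 3: (53 + 36 + 25)/114 = 114/114 = 1

Summary (fraction, with percent):

explained: PC1 0.4649 (46.49%), PC2 0.3158 (31.58%), PC3 0.2193 (21.93%);  cumulative: 0.4649, 0.7807, 1
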